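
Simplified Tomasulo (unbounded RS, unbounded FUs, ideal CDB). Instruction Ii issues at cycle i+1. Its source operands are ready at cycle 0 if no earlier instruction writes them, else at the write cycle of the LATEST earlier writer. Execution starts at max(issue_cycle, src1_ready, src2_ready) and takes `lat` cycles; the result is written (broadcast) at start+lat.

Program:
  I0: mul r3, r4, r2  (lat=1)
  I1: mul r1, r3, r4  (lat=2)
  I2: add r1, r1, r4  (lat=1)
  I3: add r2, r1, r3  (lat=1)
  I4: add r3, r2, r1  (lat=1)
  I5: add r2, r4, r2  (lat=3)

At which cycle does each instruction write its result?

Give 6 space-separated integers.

Answer: 2 4 5 6 7 9

Derivation:
I0 mul r3: issue@1 deps=(None,None) exec_start@1 write@2
I1 mul r1: issue@2 deps=(0,None) exec_start@2 write@4
I2 add r1: issue@3 deps=(1,None) exec_start@4 write@5
I3 add r2: issue@4 deps=(2,0) exec_start@5 write@6
I4 add r3: issue@5 deps=(3,2) exec_start@6 write@7
I5 add r2: issue@6 deps=(None,3) exec_start@6 write@9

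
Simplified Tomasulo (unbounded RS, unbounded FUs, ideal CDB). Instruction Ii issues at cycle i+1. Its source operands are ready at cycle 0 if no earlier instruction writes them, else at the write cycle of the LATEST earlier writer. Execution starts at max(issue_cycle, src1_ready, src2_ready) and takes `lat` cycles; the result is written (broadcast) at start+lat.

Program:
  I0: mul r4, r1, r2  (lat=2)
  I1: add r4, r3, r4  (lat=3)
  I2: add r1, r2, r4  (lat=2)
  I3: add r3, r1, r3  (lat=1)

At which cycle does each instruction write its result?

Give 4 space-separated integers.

I0 mul r4: issue@1 deps=(None,None) exec_start@1 write@3
I1 add r4: issue@2 deps=(None,0) exec_start@3 write@6
I2 add r1: issue@3 deps=(None,1) exec_start@6 write@8
I3 add r3: issue@4 deps=(2,None) exec_start@8 write@9

Answer: 3 6 8 9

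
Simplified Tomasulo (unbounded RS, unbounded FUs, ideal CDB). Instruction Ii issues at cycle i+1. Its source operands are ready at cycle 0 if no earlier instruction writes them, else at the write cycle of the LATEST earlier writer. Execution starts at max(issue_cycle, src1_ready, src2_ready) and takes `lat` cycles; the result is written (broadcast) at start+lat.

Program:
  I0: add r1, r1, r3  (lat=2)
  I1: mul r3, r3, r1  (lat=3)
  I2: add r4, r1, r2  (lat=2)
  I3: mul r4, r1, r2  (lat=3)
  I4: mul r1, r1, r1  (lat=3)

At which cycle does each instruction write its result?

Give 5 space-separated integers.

I0 add r1: issue@1 deps=(None,None) exec_start@1 write@3
I1 mul r3: issue@2 deps=(None,0) exec_start@3 write@6
I2 add r4: issue@3 deps=(0,None) exec_start@3 write@5
I3 mul r4: issue@4 deps=(0,None) exec_start@4 write@7
I4 mul r1: issue@5 deps=(0,0) exec_start@5 write@8

Answer: 3 6 5 7 8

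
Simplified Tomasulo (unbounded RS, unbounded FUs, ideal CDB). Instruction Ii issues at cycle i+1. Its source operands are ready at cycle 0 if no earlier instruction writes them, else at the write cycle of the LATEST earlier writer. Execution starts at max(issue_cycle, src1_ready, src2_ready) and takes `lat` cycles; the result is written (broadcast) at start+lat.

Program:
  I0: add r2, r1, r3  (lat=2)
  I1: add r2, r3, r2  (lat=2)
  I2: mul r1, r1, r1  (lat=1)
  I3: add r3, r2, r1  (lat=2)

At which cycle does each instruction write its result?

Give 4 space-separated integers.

Answer: 3 5 4 7

Derivation:
I0 add r2: issue@1 deps=(None,None) exec_start@1 write@3
I1 add r2: issue@2 deps=(None,0) exec_start@3 write@5
I2 mul r1: issue@3 deps=(None,None) exec_start@3 write@4
I3 add r3: issue@4 deps=(1,2) exec_start@5 write@7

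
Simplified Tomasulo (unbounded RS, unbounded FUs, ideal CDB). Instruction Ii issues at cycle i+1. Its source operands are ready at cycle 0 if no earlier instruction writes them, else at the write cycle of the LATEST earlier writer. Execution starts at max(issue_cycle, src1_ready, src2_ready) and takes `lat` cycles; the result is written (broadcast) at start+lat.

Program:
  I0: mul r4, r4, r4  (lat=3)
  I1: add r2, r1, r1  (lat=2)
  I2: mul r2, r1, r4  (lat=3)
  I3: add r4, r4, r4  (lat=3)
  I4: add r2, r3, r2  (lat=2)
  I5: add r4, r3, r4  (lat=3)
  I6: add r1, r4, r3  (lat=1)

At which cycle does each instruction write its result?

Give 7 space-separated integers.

I0 mul r4: issue@1 deps=(None,None) exec_start@1 write@4
I1 add r2: issue@2 deps=(None,None) exec_start@2 write@4
I2 mul r2: issue@3 deps=(None,0) exec_start@4 write@7
I3 add r4: issue@4 deps=(0,0) exec_start@4 write@7
I4 add r2: issue@5 deps=(None,2) exec_start@7 write@9
I5 add r4: issue@6 deps=(None,3) exec_start@7 write@10
I6 add r1: issue@7 deps=(5,None) exec_start@10 write@11

Answer: 4 4 7 7 9 10 11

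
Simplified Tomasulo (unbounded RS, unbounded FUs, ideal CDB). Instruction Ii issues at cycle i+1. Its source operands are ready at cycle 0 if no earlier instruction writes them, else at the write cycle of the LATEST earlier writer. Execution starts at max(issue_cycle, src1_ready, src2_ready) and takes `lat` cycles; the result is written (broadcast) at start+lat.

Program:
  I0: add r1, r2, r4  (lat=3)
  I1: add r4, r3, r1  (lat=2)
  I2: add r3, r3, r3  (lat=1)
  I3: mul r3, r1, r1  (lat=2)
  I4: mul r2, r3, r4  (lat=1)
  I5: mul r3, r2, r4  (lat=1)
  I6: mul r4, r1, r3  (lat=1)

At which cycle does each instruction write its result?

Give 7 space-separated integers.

Answer: 4 6 4 6 7 8 9

Derivation:
I0 add r1: issue@1 deps=(None,None) exec_start@1 write@4
I1 add r4: issue@2 deps=(None,0) exec_start@4 write@6
I2 add r3: issue@3 deps=(None,None) exec_start@3 write@4
I3 mul r3: issue@4 deps=(0,0) exec_start@4 write@6
I4 mul r2: issue@5 deps=(3,1) exec_start@6 write@7
I5 mul r3: issue@6 deps=(4,1) exec_start@7 write@8
I6 mul r4: issue@7 deps=(0,5) exec_start@8 write@9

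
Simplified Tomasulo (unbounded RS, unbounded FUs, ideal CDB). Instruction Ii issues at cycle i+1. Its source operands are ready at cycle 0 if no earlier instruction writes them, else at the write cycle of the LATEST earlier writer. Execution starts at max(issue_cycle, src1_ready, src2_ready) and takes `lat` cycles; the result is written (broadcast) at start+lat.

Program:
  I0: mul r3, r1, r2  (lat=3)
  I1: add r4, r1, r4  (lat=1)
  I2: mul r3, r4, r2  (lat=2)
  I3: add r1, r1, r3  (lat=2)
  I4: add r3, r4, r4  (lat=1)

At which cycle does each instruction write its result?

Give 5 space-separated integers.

Answer: 4 3 5 7 6

Derivation:
I0 mul r3: issue@1 deps=(None,None) exec_start@1 write@4
I1 add r4: issue@2 deps=(None,None) exec_start@2 write@3
I2 mul r3: issue@3 deps=(1,None) exec_start@3 write@5
I3 add r1: issue@4 deps=(None,2) exec_start@5 write@7
I4 add r3: issue@5 deps=(1,1) exec_start@5 write@6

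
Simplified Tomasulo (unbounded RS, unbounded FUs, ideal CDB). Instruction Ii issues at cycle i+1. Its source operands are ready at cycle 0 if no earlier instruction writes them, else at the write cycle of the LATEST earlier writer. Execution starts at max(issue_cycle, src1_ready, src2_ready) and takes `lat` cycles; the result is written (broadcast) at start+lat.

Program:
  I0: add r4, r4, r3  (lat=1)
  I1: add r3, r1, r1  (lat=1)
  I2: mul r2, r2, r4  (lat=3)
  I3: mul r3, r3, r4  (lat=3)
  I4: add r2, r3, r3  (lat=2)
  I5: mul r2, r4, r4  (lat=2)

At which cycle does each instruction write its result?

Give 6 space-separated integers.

Answer: 2 3 6 7 9 8

Derivation:
I0 add r4: issue@1 deps=(None,None) exec_start@1 write@2
I1 add r3: issue@2 deps=(None,None) exec_start@2 write@3
I2 mul r2: issue@3 deps=(None,0) exec_start@3 write@6
I3 mul r3: issue@4 deps=(1,0) exec_start@4 write@7
I4 add r2: issue@5 deps=(3,3) exec_start@7 write@9
I5 mul r2: issue@6 deps=(0,0) exec_start@6 write@8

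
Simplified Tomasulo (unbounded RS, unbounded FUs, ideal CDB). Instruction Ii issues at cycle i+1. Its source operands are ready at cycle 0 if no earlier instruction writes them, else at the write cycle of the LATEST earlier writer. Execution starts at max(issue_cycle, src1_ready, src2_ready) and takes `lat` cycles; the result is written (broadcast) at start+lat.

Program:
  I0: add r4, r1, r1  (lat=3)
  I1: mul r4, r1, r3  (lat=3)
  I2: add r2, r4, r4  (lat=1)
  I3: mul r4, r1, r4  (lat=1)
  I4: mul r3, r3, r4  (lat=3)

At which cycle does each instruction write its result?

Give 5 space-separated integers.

I0 add r4: issue@1 deps=(None,None) exec_start@1 write@4
I1 mul r4: issue@2 deps=(None,None) exec_start@2 write@5
I2 add r2: issue@3 deps=(1,1) exec_start@5 write@6
I3 mul r4: issue@4 deps=(None,1) exec_start@5 write@6
I4 mul r3: issue@5 deps=(None,3) exec_start@6 write@9

Answer: 4 5 6 6 9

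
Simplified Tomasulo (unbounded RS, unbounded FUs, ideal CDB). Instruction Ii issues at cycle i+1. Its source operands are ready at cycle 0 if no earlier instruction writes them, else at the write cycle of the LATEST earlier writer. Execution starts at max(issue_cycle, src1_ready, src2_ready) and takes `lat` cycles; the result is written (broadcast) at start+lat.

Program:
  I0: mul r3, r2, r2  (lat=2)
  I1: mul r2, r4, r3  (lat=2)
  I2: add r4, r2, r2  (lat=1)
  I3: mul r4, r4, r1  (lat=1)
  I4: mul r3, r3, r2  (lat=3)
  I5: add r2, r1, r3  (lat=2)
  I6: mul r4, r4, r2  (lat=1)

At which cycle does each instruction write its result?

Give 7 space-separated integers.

Answer: 3 5 6 7 8 10 11

Derivation:
I0 mul r3: issue@1 deps=(None,None) exec_start@1 write@3
I1 mul r2: issue@2 deps=(None,0) exec_start@3 write@5
I2 add r4: issue@3 deps=(1,1) exec_start@5 write@6
I3 mul r4: issue@4 deps=(2,None) exec_start@6 write@7
I4 mul r3: issue@5 deps=(0,1) exec_start@5 write@8
I5 add r2: issue@6 deps=(None,4) exec_start@8 write@10
I6 mul r4: issue@7 deps=(3,5) exec_start@10 write@11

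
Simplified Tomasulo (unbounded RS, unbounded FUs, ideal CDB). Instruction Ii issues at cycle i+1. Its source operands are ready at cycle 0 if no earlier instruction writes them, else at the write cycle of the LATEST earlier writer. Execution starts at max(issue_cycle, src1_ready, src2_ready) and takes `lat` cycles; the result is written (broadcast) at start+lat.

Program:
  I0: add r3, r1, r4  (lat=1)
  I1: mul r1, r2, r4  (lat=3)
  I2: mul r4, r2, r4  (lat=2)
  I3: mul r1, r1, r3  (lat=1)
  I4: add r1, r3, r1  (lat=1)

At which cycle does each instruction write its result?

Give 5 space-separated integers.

I0 add r3: issue@1 deps=(None,None) exec_start@1 write@2
I1 mul r1: issue@2 deps=(None,None) exec_start@2 write@5
I2 mul r4: issue@3 deps=(None,None) exec_start@3 write@5
I3 mul r1: issue@4 deps=(1,0) exec_start@5 write@6
I4 add r1: issue@5 deps=(0,3) exec_start@6 write@7

Answer: 2 5 5 6 7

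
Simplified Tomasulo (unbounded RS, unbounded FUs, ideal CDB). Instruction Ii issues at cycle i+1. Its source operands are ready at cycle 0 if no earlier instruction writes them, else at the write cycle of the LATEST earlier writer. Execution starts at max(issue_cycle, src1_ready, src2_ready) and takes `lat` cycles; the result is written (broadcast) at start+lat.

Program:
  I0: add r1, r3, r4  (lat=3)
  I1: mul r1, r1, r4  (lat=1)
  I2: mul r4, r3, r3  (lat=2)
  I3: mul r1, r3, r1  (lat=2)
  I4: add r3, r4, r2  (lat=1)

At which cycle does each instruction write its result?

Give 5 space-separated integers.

Answer: 4 5 5 7 6

Derivation:
I0 add r1: issue@1 deps=(None,None) exec_start@1 write@4
I1 mul r1: issue@2 deps=(0,None) exec_start@4 write@5
I2 mul r4: issue@3 deps=(None,None) exec_start@3 write@5
I3 mul r1: issue@4 deps=(None,1) exec_start@5 write@7
I4 add r3: issue@5 deps=(2,None) exec_start@5 write@6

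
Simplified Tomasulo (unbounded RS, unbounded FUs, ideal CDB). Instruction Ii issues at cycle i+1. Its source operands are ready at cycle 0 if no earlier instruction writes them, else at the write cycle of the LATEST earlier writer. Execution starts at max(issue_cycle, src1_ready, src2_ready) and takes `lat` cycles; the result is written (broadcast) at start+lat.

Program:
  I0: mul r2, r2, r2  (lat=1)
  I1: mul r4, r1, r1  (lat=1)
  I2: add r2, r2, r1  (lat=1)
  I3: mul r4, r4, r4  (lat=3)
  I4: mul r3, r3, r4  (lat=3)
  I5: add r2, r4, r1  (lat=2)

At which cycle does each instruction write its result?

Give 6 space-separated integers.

I0 mul r2: issue@1 deps=(None,None) exec_start@1 write@2
I1 mul r4: issue@2 deps=(None,None) exec_start@2 write@3
I2 add r2: issue@3 deps=(0,None) exec_start@3 write@4
I3 mul r4: issue@4 deps=(1,1) exec_start@4 write@7
I4 mul r3: issue@5 deps=(None,3) exec_start@7 write@10
I5 add r2: issue@6 deps=(3,None) exec_start@7 write@9

Answer: 2 3 4 7 10 9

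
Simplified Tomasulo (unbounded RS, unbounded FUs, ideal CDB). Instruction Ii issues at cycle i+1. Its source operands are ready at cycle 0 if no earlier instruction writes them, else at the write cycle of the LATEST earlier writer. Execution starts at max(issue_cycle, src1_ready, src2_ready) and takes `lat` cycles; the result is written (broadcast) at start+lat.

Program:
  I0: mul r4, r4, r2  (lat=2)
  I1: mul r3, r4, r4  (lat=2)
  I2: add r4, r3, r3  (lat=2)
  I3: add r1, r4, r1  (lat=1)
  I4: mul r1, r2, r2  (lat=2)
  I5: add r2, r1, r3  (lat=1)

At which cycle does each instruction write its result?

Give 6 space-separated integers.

I0 mul r4: issue@1 deps=(None,None) exec_start@1 write@3
I1 mul r3: issue@2 deps=(0,0) exec_start@3 write@5
I2 add r4: issue@3 deps=(1,1) exec_start@5 write@7
I3 add r1: issue@4 deps=(2,None) exec_start@7 write@8
I4 mul r1: issue@5 deps=(None,None) exec_start@5 write@7
I5 add r2: issue@6 deps=(4,1) exec_start@7 write@8

Answer: 3 5 7 8 7 8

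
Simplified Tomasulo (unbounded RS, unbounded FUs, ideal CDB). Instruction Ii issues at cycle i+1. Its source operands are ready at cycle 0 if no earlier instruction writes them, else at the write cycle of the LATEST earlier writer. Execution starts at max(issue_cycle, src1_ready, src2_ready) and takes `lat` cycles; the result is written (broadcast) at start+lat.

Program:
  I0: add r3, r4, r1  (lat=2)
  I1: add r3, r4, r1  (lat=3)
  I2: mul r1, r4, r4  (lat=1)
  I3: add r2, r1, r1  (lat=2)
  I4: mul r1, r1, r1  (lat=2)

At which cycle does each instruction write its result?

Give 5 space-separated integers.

Answer: 3 5 4 6 7

Derivation:
I0 add r3: issue@1 deps=(None,None) exec_start@1 write@3
I1 add r3: issue@2 deps=(None,None) exec_start@2 write@5
I2 mul r1: issue@3 deps=(None,None) exec_start@3 write@4
I3 add r2: issue@4 deps=(2,2) exec_start@4 write@6
I4 mul r1: issue@5 deps=(2,2) exec_start@5 write@7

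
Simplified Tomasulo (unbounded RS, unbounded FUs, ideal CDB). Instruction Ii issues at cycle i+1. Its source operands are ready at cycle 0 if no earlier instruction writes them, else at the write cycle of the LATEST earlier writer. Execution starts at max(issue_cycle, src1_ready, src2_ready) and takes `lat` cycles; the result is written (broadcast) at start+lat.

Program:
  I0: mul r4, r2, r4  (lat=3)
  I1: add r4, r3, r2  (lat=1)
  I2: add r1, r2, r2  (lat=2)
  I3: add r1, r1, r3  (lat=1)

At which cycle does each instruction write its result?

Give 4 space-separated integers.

Answer: 4 3 5 6

Derivation:
I0 mul r4: issue@1 deps=(None,None) exec_start@1 write@4
I1 add r4: issue@2 deps=(None,None) exec_start@2 write@3
I2 add r1: issue@3 deps=(None,None) exec_start@3 write@5
I3 add r1: issue@4 deps=(2,None) exec_start@5 write@6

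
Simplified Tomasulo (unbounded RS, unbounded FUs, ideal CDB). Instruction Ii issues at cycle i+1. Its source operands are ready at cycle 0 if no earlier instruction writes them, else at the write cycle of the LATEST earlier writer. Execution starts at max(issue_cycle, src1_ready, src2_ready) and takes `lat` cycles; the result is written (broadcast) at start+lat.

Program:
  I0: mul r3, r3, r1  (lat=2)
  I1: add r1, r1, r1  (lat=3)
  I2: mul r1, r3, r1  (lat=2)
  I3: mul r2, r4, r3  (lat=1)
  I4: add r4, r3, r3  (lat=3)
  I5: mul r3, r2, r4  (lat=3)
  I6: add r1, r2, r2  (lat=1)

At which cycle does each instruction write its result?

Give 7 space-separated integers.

Answer: 3 5 7 5 8 11 8

Derivation:
I0 mul r3: issue@1 deps=(None,None) exec_start@1 write@3
I1 add r1: issue@2 deps=(None,None) exec_start@2 write@5
I2 mul r1: issue@3 deps=(0,1) exec_start@5 write@7
I3 mul r2: issue@4 deps=(None,0) exec_start@4 write@5
I4 add r4: issue@5 deps=(0,0) exec_start@5 write@8
I5 mul r3: issue@6 deps=(3,4) exec_start@8 write@11
I6 add r1: issue@7 deps=(3,3) exec_start@7 write@8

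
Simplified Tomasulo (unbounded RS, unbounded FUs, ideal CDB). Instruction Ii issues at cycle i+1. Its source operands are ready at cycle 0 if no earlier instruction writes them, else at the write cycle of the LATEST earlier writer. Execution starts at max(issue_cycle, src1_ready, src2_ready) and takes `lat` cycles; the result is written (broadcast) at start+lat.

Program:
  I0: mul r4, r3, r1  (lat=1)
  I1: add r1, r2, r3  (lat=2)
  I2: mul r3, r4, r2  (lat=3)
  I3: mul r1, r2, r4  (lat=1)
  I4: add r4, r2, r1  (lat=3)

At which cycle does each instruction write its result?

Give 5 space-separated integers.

Answer: 2 4 6 5 8

Derivation:
I0 mul r4: issue@1 deps=(None,None) exec_start@1 write@2
I1 add r1: issue@2 deps=(None,None) exec_start@2 write@4
I2 mul r3: issue@3 deps=(0,None) exec_start@3 write@6
I3 mul r1: issue@4 deps=(None,0) exec_start@4 write@5
I4 add r4: issue@5 deps=(None,3) exec_start@5 write@8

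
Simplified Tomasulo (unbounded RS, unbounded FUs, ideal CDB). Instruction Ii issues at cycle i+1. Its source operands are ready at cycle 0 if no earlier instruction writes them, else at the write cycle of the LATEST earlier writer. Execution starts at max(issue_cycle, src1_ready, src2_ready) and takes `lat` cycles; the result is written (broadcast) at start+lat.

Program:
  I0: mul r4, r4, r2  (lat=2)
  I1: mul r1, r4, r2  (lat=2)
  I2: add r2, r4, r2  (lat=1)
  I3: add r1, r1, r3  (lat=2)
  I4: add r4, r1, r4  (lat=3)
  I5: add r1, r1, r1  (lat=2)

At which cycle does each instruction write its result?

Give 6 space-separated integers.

Answer: 3 5 4 7 10 9

Derivation:
I0 mul r4: issue@1 deps=(None,None) exec_start@1 write@3
I1 mul r1: issue@2 deps=(0,None) exec_start@3 write@5
I2 add r2: issue@3 deps=(0,None) exec_start@3 write@4
I3 add r1: issue@4 deps=(1,None) exec_start@5 write@7
I4 add r4: issue@5 deps=(3,0) exec_start@7 write@10
I5 add r1: issue@6 deps=(3,3) exec_start@7 write@9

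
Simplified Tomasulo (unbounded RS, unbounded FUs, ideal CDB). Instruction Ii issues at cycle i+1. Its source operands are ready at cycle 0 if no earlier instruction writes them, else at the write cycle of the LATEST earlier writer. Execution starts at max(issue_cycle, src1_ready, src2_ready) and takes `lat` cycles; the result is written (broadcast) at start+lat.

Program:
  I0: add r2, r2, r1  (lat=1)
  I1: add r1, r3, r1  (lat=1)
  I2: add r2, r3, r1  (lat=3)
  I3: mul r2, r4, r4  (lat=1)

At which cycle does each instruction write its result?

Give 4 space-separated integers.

I0 add r2: issue@1 deps=(None,None) exec_start@1 write@2
I1 add r1: issue@2 deps=(None,None) exec_start@2 write@3
I2 add r2: issue@3 deps=(None,1) exec_start@3 write@6
I3 mul r2: issue@4 deps=(None,None) exec_start@4 write@5

Answer: 2 3 6 5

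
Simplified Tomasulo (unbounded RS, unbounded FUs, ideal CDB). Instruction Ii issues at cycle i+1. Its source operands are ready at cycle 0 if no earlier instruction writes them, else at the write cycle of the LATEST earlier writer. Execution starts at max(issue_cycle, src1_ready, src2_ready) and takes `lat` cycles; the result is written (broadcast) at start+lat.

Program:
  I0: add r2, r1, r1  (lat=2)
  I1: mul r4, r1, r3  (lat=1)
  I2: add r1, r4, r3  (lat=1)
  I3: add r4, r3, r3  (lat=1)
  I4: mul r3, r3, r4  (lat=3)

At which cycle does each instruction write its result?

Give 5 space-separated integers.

Answer: 3 3 4 5 8

Derivation:
I0 add r2: issue@1 deps=(None,None) exec_start@1 write@3
I1 mul r4: issue@2 deps=(None,None) exec_start@2 write@3
I2 add r1: issue@3 deps=(1,None) exec_start@3 write@4
I3 add r4: issue@4 deps=(None,None) exec_start@4 write@5
I4 mul r3: issue@5 deps=(None,3) exec_start@5 write@8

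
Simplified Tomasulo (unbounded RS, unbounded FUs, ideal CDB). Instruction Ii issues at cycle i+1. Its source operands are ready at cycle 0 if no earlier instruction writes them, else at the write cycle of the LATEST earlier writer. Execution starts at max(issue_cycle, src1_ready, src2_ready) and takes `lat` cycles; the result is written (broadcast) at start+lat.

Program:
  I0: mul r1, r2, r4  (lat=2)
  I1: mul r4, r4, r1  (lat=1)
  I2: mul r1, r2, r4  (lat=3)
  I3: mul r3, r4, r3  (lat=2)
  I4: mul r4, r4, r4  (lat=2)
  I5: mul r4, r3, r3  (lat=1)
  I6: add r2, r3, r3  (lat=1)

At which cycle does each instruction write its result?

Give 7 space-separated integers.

Answer: 3 4 7 6 7 7 8

Derivation:
I0 mul r1: issue@1 deps=(None,None) exec_start@1 write@3
I1 mul r4: issue@2 deps=(None,0) exec_start@3 write@4
I2 mul r1: issue@3 deps=(None,1) exec_start@4 write@7
I3 mul r3: issue@4 deps=(1,None) exec_start@4 write@6
I4 mul r4: issue@5 deps=(1,1) exec_start@5 write@7
I5 mul r4: issue@6 deps=(3,3) exec_start@6 write@7
I6 add r2: issue@7 deps=(3,3) exec_start@7 write@8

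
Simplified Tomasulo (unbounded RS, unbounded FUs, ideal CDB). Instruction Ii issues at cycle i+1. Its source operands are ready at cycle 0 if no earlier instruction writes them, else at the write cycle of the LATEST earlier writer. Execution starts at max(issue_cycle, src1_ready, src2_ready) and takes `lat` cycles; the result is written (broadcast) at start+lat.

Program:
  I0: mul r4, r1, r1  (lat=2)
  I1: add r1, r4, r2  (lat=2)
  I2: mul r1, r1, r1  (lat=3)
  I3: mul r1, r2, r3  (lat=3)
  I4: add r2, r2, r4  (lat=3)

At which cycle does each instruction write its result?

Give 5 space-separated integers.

I0 mul r4: issue@1 deps=(None,None) exec_start@1 write@3
I1 add r1: issue@2 deps=(0,None) exec_start@3 write@5
I2 mul r1: issue@3 deps=(1,1) exec_start@5 write@8
I3 mul r1: issue@4 deps=(None,None) exec_start@4 write@7
I4 add r2: issue@5 deps=(None,0) exec_start@5 write@8

Answer: 3 5 8 7 8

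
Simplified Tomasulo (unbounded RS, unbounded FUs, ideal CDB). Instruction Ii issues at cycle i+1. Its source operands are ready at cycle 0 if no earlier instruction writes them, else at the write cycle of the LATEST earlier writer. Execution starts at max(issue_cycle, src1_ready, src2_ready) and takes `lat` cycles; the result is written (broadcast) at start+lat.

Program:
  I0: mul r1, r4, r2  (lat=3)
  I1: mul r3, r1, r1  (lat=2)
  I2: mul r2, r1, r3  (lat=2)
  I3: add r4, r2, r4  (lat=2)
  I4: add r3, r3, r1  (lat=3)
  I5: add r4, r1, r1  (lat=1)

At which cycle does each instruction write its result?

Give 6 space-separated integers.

I0 mul r1: issue@1 deps=(None,None) exec_start@1 write@4
I1 mul r3: issue@2 deps=(0,0) exec_start@4 write@6
I2 mul r2: issue@3 deps=(0,1) exec_start@6 write@8
I3 add r4: issue@4 deps=(2,None) exec_start@8 write@10
I4 add r3: issue@5 deps=(1,0) exec_start@6 write@9
I5 add r4: issue@6 deps=(0,0) exec_start@6 write@7

Answer: 4 6 8 10 9 7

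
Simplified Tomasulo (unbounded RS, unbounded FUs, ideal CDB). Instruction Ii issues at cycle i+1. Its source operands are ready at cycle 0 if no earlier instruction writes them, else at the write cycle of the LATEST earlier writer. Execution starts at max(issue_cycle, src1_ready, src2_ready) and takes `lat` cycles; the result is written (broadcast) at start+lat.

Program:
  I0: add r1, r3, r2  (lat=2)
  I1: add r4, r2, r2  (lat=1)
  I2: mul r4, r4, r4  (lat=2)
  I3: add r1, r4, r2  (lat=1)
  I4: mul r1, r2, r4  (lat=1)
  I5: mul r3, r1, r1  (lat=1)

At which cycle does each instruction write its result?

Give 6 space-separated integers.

Answer: 3 3 5 6 6 7

Derivation:
I0 add r1: issue@1 deps=(None,None) exec_start@1 write@3
I1 add r4: issue@2 deps=(None,None) exec_start@2 write@3
I2 mul r4: issue@3 deps=(1,1) exec_start@3 write@5
I3 add r1: issue@4 deps=(2,None) exec_start@5 write@6
I4 mul r1: issue@5 deps=(None,2) exec_start@5 write@6
I5 mul r3: issue@6 deps=(4,4) exec_start@6 write@7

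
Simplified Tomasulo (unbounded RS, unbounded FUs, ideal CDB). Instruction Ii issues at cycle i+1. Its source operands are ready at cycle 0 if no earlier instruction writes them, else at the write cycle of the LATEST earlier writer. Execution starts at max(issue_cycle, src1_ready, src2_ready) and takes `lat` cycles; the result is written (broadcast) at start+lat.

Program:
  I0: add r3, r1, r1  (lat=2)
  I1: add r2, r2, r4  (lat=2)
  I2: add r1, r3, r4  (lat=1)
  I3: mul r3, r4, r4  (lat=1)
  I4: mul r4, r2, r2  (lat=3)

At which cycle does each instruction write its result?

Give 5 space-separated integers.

I0 add r3: issue@1 deps=(None,None) exec_start@1 write@3
I1 add r2: issue@2 deps=(None,None) exec_start@2 write@4
I2 add r1: issue@3 deps=(0,None) exec_start@3 write@4
I3 mul r3: issue@4 deps=(None,None) exec_start@4 write@5
I4 mul r4: issue@5 deps=(1,1) exec_start@5 write@8

Answer: 3 4 4 5 8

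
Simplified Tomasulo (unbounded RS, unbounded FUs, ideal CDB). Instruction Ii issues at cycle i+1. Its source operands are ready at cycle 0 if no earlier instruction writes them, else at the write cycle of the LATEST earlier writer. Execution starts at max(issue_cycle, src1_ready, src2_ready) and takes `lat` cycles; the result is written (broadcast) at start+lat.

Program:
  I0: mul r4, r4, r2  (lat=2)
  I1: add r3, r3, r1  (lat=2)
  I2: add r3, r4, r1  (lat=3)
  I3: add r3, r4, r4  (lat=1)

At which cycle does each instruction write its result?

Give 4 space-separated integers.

I0 mul r4: issue@1 deps=(None,None) exec_start@1 write@3
I1 add r3: issue@2 deps=(None,None) exec_start@2 write@4
I2 add r3: issue@3 deps=(0,None) exec_start@3 write@6
I3 add r3: issue@4 deps=(0,0) exec_start@4 write@5

Answer: 3 4 6 5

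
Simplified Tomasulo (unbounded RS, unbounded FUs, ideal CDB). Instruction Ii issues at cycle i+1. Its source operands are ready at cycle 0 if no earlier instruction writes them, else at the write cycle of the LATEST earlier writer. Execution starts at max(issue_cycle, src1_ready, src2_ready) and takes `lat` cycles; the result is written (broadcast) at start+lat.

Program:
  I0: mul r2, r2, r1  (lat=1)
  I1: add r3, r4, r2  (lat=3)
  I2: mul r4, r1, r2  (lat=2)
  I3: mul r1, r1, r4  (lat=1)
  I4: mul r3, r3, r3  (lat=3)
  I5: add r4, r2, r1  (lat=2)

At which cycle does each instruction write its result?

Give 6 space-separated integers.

I0 mul r2: issue@1 deps=(None,None) exec_start@1 write@2
I1 add r3: issue@2 deps=(None,0) exec_start@2 write@5
I2 mul r4: issue@3 deps=(None,0) exec_start@3 write@5
I3 mul r1: issue@4 deps=(None,2) exec_start@5 write@6
I4 mul r3: issue@5 deps=(1,1) exec_start@5 write@8
I5 add r4: issue@6 deps=(0,3) exec_start@6 write@8

Answer: 2 5 5 6 8 8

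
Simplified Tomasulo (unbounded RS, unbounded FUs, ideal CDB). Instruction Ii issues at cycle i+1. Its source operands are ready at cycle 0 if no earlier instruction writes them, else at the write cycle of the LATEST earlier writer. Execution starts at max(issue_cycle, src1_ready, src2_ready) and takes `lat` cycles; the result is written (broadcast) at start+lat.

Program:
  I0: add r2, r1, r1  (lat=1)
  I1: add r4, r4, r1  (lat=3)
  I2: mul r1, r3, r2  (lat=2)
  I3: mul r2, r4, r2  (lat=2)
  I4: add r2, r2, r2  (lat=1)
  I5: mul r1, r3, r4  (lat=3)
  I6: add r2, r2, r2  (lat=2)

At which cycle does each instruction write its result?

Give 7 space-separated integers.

Answer: 2 5 5 7 8 9 10

Derivation:
I0 add r2: issue@1 deps=(None,None) exec_start@1 write@2
I1 add r4: issue@2 deps=(None,None) exec_start@2 write@5
I2 mul r1: issue@3 deps=(None,0) exec_start@3 write@5
I3 mul r2: issue@4 deps=(1,0) exec_start@5 write@7
I4 add r2: issue@5 deps=(3,3) exec_start@7 write@8
I5 mul r1: issue@6 deps=(None,1) exec_start@6 write@9
I6 add r2: issue@7 deps=(4,4) exec_start@8 write@10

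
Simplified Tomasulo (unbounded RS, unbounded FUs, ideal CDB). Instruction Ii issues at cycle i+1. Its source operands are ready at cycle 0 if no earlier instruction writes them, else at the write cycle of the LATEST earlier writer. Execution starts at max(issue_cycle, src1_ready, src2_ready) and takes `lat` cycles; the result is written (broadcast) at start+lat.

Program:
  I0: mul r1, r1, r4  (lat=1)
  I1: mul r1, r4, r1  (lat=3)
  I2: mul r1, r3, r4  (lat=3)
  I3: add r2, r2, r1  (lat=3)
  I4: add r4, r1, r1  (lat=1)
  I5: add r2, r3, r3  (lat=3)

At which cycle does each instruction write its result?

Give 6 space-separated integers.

I0 mul r1: issue@1 deps=(None,None) exec_start@1 write@2
I1 mul r1: issue@2 deps=(None,0) exec_start@2 write@5
I2 mul r1: issue@3 deps=(None,None) exec_start@3 write@6
I3 add r2: issue@4 deps=(None,2) exec_start@6 write@9
I4 add r4: issue@5 deps=(2,2) exec_start@6 write@7
I5 add r2: issue@6 deps=(None,None) exec_start@6 write@9

Answer: 2 5 6 9 7 9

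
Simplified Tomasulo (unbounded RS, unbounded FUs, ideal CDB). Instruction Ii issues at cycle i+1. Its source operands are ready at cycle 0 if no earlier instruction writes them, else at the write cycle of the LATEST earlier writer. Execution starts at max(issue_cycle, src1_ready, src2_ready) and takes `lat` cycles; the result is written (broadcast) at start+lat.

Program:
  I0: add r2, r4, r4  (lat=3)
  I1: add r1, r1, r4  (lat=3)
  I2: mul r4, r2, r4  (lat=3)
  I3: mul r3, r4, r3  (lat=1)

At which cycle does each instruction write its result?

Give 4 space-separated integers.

I0 add r2: issue@1 deps=(None,None) exec_start@1 write@4
I1 add r1: issue@2 deps=(None,None) exec_start@2 write@5
I2 mul r4: issue@3 deps=(0,None) exec_start@4 write@7
I3 mul r3: issue@4 deps=(2,None) exec_start@7 write@8

Answer: 4 5 7 8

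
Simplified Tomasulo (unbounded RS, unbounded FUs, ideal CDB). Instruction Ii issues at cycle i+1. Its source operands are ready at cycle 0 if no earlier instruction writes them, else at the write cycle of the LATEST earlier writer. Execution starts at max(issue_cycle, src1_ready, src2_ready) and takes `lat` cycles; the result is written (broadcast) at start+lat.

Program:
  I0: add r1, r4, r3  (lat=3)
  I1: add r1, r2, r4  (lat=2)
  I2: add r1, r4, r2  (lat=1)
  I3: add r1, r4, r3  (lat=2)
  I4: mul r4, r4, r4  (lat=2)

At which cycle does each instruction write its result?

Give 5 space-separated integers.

Answer: 4 4 4 6 7

Derivation:
I0 add r1: issue@1 deps=(None,None) exec_start@1 write@4
I1 add r1: issue@2 deps=(None,None) exec_start@2 write@4
I2 add r1: issue@3 deps=(None,None) exec_start@3 write@4
I3 add r1: issue@4 deps=(None,None) exec_start@4 write@6
I4 mul r4: issue@5 deps=(None,None) exec_start@5 write@7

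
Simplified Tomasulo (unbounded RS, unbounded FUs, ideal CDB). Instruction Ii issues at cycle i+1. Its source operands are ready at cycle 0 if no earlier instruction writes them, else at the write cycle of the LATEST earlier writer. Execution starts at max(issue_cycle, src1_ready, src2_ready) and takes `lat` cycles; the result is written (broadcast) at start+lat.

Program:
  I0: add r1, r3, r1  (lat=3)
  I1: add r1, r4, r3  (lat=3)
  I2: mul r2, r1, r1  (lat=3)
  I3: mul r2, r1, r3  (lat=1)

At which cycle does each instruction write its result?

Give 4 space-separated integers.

Answer: 4 5 8 6

Derivation:
I0 add r1: issue@1 deps=(None,None) exec_start@1 write@4
I1 add r1: issue@2 deps=(None,None) exec_start@2 write@5
I2 mul r2: issue@3 deps=(1,1) exec_start@5 write@8
I3 mul r2: issue@4 deps=(1,None) exec_start@5 write@6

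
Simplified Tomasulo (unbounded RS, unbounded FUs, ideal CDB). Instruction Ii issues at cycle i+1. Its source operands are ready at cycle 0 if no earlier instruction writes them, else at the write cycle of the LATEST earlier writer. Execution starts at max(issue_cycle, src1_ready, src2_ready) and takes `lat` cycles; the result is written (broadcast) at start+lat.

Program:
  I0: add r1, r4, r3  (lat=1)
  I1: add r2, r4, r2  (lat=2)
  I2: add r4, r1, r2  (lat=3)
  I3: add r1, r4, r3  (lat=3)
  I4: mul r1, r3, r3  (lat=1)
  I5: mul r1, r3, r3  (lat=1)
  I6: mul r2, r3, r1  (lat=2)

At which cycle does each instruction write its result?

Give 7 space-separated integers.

Answer: 2 4 7 10 6 7 9

Derivation:
I0 add r1: issue@1 deps=(None,None) exec_start@1 write@2
I1 add r2: issue@2 deps=(None,None) exec_start@2 write@4
I2 add r4: issue@3 deps=(0,1) exec_start@4 write@7
I3 add r1: issue@4 deps=(2,None) exec_start@7 write@10
I4 mul r1: issue@5 deps=(None,None) exec_start@5 write@6
I5 mul r1: issue@6 deps=(None,None) exec_start@6 write@7
I6 mul r2: issue@7 deps=(None,5) exec_start@7 write@9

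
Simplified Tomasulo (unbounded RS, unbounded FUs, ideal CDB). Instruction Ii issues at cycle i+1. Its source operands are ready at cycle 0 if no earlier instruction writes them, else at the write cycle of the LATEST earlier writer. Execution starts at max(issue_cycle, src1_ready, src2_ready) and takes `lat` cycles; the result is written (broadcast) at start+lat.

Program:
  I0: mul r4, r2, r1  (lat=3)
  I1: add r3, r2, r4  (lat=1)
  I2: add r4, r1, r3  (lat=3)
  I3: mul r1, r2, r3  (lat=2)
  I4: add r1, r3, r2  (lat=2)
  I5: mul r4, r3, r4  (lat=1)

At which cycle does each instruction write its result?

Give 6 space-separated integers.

Answer: 4 5 8 7 7 9

Derivation:
I0 mul r4: issue@1 deps=(None,None) exec_start@1 write@4
I1 add r3: issue@2 deps=(None,0) exec_start@4 write@5
I2 add r4: issue@3 deps=(None,1) exec_start@5 write@8
I3 mul r1: issue@4 deps=(None,1) exec_start@5 write@7
I4 add r1: issue@5 deps=(1,None) exec_start@5 write@7
I5 mul r4: issue@6 deps=(1,2) exec_start@8 write@9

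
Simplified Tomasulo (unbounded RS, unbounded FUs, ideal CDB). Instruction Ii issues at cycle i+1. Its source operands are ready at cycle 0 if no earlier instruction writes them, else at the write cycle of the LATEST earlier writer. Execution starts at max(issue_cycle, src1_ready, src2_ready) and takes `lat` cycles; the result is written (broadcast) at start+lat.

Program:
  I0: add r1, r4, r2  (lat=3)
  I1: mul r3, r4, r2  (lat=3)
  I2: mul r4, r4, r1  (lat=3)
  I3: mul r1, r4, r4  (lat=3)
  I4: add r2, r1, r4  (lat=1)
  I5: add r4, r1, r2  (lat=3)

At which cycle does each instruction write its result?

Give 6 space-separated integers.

Answer: 4 5 7 10 11 14

Derivation:
I0 add r1: issue@1 deps=(None,None) exec_start@1 write@4
I1 mul r3: issue@2 deps=(None,None) exec_start@2 write@5
I2 mul r4: issue@3 deps=(None,0) exec_start@4 write@7
I3 mul r1: issue@4 deps=(2,2) exec_start@7 write@10
I4 add r2: issue@5 deps=(3,2) exec_start@10 write@11
I5 add r4: issue@6 deps=(3,4) exec_start@11 write@14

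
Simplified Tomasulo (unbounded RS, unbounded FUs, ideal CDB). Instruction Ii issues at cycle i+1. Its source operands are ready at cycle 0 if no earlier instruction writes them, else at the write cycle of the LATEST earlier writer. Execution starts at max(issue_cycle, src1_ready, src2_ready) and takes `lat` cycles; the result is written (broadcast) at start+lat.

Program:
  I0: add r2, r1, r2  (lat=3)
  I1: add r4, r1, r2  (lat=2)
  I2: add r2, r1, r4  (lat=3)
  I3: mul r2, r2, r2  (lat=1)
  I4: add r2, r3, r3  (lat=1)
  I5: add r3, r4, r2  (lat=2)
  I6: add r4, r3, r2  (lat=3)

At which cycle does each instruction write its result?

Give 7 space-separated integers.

Answer: 4 6 9 10 6 8 11

Derivation:
I0 add r2: issue@1 deps=(None,None) exec_start@1 write@4
I1 add r4: issue@2 deps=(None,0) exec_start@4 write@6
I2 add r2: issue@3 deps=(None,1) exec_start@6 write@9
I3 mul r2: issue@4 deps=(2,2) exec_start@9 write@10
I4 add r2: issue@5 deps=(None,None) exec_start@5 write@6
I5 add r3: issue@6 deps=(1,4) exec_start@6 write@8
I6 add r4: issue@7 deps=(5,4) exec_start@8 write@11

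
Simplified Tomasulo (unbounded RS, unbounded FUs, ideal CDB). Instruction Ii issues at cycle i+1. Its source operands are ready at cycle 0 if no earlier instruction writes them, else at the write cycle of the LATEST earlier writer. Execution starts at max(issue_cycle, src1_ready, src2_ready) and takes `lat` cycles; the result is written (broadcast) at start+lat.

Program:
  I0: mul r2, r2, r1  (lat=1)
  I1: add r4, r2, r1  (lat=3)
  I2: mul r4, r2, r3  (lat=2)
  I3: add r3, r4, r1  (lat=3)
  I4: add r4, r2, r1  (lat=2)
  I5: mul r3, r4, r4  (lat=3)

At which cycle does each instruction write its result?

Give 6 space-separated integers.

Answer: 2 5 5 8 7 10

Derivation:
I0 mul r2: issue@1 deps=(None,None) exec_start@1 write@2
I1 add r4: issue@2 deps=(0,None) exec_start@2 write@5
I2 mul r4: issue@3 deps=(0,None) exec_start@3 write@5
I3 add r3: issue@4 deps=(2,None) exec_start@5 write@8
I4 add r4: issue@5 deps=(0,None) exec_start@5 write@7
I5 mul r3: issue@6 deps=(4,4) exec_start@7 write@10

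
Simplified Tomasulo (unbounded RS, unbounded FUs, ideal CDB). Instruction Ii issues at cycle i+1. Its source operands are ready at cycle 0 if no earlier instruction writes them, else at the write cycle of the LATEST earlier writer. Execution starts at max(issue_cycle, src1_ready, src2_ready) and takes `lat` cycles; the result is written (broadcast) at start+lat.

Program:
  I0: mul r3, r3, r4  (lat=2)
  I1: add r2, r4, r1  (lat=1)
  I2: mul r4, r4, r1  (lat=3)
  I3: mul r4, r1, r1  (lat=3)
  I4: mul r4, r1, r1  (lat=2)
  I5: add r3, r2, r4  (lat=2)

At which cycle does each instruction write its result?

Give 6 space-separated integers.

I0 mul r3: issue@1 deps=(None,None) exec_start@1 write@3
I1 add r2: issue@2 deps=(None,None) exec_start@2 write@3
I2 mul r4: issue@3 deps=(None,None) exec_start@3 write@6
I3 mul r4: issue@4 deps=(None,None) exec_start@4 write@7
I4 mul r4: issue@5 deps=(None,None) exec_start@5 write@7
I5 add r3: issue@6 deps=(1,4) exec_start@7 write@9

Answer: 3 3 6 7 7 9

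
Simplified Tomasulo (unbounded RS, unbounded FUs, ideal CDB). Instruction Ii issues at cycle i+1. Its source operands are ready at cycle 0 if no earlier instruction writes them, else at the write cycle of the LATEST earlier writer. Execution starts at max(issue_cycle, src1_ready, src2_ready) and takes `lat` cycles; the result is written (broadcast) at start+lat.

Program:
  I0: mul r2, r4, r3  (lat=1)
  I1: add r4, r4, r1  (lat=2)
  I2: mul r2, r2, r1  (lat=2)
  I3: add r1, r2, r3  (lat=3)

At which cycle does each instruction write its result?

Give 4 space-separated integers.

I0 mul r2: issue@1 deps=(None,None) exec_start@1 write@2
I1 add r4: issue@2 deps=(None,None) exec_start@2 write@4
I2 mul r2: issue@3 deps=(0,None) exec_start@3 write@5
I3 add r1: issue@4 deps=(2,None) exec_start@5 write@8

Answer: 2 4 5 8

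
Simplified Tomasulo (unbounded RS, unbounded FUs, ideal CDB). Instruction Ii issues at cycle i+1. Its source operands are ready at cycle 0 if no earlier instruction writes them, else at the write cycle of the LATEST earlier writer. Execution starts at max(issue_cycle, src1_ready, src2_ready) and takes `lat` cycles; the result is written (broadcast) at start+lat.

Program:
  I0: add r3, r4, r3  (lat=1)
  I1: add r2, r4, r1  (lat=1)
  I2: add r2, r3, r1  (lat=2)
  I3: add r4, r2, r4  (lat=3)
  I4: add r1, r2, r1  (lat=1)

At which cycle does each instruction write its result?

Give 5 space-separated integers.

Answer: 2 3 5 8 6

Derivation:
I0 add r3: issue@1 deps=(None,None) exec_start@1 write@2
I1 add r2: issue@2 deps=(None,None) exec_start@2 write@3
I2 add r2: issue@3 deps=(0,None) exec_start@3 write@5
I3 add r4: issue@4 deps=(2,None) exec_start@5 write@8
I4 add r1: issue@5 deps=(2,None) exec_start@5 write@6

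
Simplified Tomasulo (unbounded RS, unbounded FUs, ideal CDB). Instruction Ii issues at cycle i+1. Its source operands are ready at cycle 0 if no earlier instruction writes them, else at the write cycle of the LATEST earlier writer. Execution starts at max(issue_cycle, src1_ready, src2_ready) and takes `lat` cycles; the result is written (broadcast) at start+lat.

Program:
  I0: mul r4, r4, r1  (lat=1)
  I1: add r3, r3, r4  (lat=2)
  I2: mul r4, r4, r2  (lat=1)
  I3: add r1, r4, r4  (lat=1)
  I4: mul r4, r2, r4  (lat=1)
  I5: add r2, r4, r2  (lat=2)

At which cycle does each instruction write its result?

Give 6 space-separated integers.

Answer: 2 4 4 5 6 8

Derivation:
I0 mul r4: issue@1 deps=(None,None) exec_start@1 write@2
I1 add r3: issue@2 deps=(None,0) exec_start@2 write@4
I2 mul r4: issue@3 deps=(0,None) exec_start@3 write@4
I3 add r1: issue@4 deps=(2,2) exec_start@4 write@5
I4 mul r4: issue@5 deps=(None,2) exec_start@5 write@6
I5 add r2: issue@6 deps=(4,None) exec_start@6 write@8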